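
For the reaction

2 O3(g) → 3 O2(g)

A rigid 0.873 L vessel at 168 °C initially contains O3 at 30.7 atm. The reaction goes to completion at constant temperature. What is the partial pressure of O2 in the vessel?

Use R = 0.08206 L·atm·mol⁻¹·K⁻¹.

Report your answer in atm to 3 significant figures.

n(O3)₀ = PV/RT = (30.7 × 0.873) / (0.08206 × 441.15) = 0.7403 mol
n(O2) = (3/2) × 0.7403 = 1.110 mol
P(O2) = nRT/V = 1.110 × 0.08206 × 441.15 / 0.873 = 46.03 atm

46.0 atm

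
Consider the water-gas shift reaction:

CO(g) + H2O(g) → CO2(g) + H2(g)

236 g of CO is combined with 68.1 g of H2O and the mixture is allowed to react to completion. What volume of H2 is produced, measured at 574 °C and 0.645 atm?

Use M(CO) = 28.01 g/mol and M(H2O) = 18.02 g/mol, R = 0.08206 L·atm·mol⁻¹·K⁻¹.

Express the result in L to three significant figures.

407 L

n(CO) = 236 / 28.01 = 8.426 mol
n(H2O) = 68.1 / 18.02 = 3.779 mol
For 8.426 mol CO, stoichiometry requires (1/1) × 8.426 = 8.426 mol H2O; 3.779 mol is available, so H2O is limiting.
n(H2) = (1/1) × 3.779 = 3.779 mol
V(H2) = nRT/P = 3.779 × 0.08206 × 847.15 / 0.645 = 407.3 L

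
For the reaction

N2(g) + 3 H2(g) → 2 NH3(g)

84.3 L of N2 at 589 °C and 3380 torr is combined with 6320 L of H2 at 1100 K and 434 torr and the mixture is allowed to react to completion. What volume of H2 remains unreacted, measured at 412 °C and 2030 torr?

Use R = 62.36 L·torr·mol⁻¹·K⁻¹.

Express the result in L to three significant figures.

507 L

n(N2) = PV/RT = (3380 × 84.3) / (62.36 × 862.15) = 5.300 mol
n(H2) = PV/RT = (434 × 6320) / (62.36 × 1100) = 39.99 mol
For 5.300 mol N2, stoichiometry requires (3/1) × 5.300 = 15.90 mol H2; 39.99 mol is available, so N2 is limiting.
n(H2) consumed = (3/1) × 5.300 = 15.90 mol; remaining = 39.99 − 15.90 = 24.09 mol
V(H2) = nRT/P = 24.09 × 62.36 × 685.15 / 2030 = 507.0 L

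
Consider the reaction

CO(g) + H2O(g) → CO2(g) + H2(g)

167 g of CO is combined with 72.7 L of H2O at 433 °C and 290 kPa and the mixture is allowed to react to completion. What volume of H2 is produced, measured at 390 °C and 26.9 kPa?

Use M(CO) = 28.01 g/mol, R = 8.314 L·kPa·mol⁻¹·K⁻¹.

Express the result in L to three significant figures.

n(CO) = 167 / 28.01 = 5.962 mol
n(H2O) = PV/RT = (290 × 72.7) / (8.314 × 706.15) = 3.591 mol
For 5.962 mol CO, stoichiometry requires (1/1) × 5.962 = 5.962 mol H2O; 3.591 mol is available, so H2O is limiting.
n(H2) = (1/1) × 3.591 = 3.591 mol
V(H2) = nRT/P = 3.591 × 8.314 × 663.15 / 26.9 = 736.0 L

736 L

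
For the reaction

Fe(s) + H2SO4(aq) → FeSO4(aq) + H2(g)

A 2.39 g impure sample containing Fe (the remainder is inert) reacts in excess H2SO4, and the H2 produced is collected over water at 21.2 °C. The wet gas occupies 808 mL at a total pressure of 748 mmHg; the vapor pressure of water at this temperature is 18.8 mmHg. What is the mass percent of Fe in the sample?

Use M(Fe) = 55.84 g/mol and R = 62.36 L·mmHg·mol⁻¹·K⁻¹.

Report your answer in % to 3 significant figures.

P(H2) = 748 − 18.8 = 729.2 mmHg
n(H2) = PV/RT = (729.2 × 0.8080) / (62.36 × 294.35) = 0.03210 mol
n(Fe) = (1/1) × 0.03210 = 0.03210 mol
m(Fe) = 0.03210 × 55.84 = 1.792 g
%Fe = 1.792 / 2.39 × 100 = 74.98%

75.0 %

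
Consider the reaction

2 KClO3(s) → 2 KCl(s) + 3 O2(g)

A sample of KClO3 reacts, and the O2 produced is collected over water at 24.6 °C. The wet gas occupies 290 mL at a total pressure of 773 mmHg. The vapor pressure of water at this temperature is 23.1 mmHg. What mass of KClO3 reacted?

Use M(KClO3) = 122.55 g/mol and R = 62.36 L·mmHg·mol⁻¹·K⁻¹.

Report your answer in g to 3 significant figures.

0.957 g

P(O2) = 773 − 23.1 = 749.9 mmHg
n(O2) = PV/RT = (749.9 × 0.2900) / (62.36 × 297.75) = 0.01171 mol
n(KClO3) = (2/3) × 0.01171 = 0.007807 mol
m(KClO3) = 0.007807 × 122.55 = 0.9567 g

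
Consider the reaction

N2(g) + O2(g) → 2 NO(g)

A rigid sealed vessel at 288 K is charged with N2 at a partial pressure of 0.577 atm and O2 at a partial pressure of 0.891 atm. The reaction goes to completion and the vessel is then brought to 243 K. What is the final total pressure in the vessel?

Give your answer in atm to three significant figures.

Because the vessel is rigid and T is held at 288 K, work the stoichiometry in partial pressures (P_i = n_iRT/V).
P(O2) required for 0.577 atm of N2 = (1/1) × 0.577 = 0.5770 atm; available 0.891 atm, so N2 is limiting.
P(O2) remaining = 0.891 − (1/1) × 0.577 = 0.3140 atm
P(gaseous products) = (2)/1 × 0.577 = 1.154 atm
P_total at 288 K = 0.3140 + 1.154 = 1.468 atm
Scaling to 243 K: P = 1.468 × 243/288 = 1.239 atm

1.24 atm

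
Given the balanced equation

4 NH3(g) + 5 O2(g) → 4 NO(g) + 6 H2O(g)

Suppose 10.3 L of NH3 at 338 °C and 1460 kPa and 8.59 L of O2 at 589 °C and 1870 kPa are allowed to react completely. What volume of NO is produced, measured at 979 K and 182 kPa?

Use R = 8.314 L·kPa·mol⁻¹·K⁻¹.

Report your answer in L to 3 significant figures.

n(NH3) = PV/RT = (1460 × 10.3) / (8.314 × 611.15) = 2.960 mol
n(O2) = PV/RT = (1870 × 8.59) / (8.314 × 862.15) = 2.241 mol
For 2.960 mol NH3, stoichiometry requires (5/4) × 2.960 = 3.700 mol O2; 2.241 mol is available, so O2 is limiting.
n(NO) = (4/5) × 2.241 = 1.793 mol
V(NO) = nRT/P = 1.793 × 8.314 × 979 / 182 = 80.19 L

80.2 L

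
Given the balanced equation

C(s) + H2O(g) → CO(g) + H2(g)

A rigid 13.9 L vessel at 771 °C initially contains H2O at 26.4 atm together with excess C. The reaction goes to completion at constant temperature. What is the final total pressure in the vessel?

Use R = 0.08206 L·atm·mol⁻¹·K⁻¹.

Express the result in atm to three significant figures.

Rigid vessel, constant T ⇒ P scales with total gas moles (1 → 2).
P_final = (2/1) × 26.4 = 52.80 atm

52.8 atm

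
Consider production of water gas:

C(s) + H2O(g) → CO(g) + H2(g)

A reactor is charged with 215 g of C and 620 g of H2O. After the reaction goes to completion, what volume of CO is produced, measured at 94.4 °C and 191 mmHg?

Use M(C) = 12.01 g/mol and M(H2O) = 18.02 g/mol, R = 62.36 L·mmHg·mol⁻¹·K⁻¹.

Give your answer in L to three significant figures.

n(C) = 215 / 12.01 = 17.90 mol
n(H2O) = 620 / 18.02 = 34.41 mol
For 17.90 mol C, stoichiometry requires (1/1) × 17.90 = 17.90 mol H2O; 34.41 mol is available, so C is limiting.
n(CO) = (1/1) × 17.90 = 17.90 mol
V(CO) = nRT/P = 17.90 × 62.36 × 367.55 / 191 = 2148 L

2150 L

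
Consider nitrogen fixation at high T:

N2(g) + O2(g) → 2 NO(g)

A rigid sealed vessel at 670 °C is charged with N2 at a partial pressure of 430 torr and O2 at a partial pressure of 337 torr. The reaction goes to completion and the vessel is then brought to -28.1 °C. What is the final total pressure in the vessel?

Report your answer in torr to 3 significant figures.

199 torr

Because the vessel is rigid and T is held at 670 °C, work the stoichiometry in partial pressures (P_i = n_iRT/V).
P(O2) required for 430 torr of N2 = (1/1) × 430 = 430.0 torr; available 337 torr, so O2 is limiting.
P(N2) remaining = 430 − (1/1) × 337 = 93.00 torr
P(gaseous products) = (2)/1 × 337 = 674.0 torr
P_total at 670 °C = 93.00 + 674.0 = 767.0 torr
Scaling to -28.1 °C: P = 767.0 × 245.05/943.15 = 199.3 torr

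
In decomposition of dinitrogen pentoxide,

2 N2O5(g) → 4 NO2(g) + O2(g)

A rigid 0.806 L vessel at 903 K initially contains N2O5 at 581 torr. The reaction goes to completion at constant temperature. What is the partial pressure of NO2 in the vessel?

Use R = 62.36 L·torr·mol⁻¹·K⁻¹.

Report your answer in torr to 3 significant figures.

n(N2O5)₀ = PV/RT = (581 × 0.806) / (62.36 × 903) = 0.008316 mol
n(NO2) = (4/2) × 0.008316 = 0.01663 mol
P(NO2) = nRT/V = 0.01663 × 62.36 × 903 / 0.806 = 1162 torr

1160 torr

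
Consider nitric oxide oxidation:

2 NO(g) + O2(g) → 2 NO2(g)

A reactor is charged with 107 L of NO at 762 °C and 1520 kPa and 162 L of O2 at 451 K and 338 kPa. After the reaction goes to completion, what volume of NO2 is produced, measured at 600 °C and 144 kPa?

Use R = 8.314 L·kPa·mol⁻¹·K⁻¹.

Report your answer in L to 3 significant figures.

953 L

n(NO) = PV/RT = (1520 × 107) / (8.314 × 1035.15) = 18.90 mol
n(O2) = PV/RT = (338 × 162) / (8.314 × 451) = 14.60 mol
For 18.90 mol NO, stoichiometry requires (1/2) × 18.90 = 9.450 mol O2; 14.60 mol is available, so NO is limiting.
n(NO2) = (2/2) × 18.90 = 18.90 mol
V(NO2) = nRT/P = 18.90 × 8.314 × 873.15 / 144 = 952.8 L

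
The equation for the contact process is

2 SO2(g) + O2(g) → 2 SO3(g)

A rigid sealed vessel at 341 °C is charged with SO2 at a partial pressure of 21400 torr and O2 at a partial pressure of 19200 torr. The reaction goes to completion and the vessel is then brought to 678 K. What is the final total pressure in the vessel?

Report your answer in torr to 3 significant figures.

At constant V, partial pressures at 341 °C are proportional to moles, so apply stoichiometry directly to pressures.
P(O2) required for 21400 torr of SO2 = (1/2) × 21400 = 10700 torr; available 19200 torr, so SO2 is limiting.
P(O2) remaining = 19200 − (1/2) × 21400 = 8500 torr
P(gaseous products) = (2)/2 × 21400 = 21400 torr
P_total at 341 °C = 8500 + 21400 = 29900 torr
Scaling to 678 K: P = 29900 × 678/614.15 = 33010 torr

33000 torr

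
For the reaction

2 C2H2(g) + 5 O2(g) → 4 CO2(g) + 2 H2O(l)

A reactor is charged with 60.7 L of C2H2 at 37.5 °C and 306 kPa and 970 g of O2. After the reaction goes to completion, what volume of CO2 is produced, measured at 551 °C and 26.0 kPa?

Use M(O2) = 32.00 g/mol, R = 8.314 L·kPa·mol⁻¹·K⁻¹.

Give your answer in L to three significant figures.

n(C2H2) = PV/RT = (306 × 60.7) / (8.314 × 310.65) = 7.192 mol
n(O2) = 970 / 32.00 = 30.31 mol
For 7.192 mol C2H2, stoichiometry requires (5/2) × 7.192 = 17.98 mol O2; 30.31 mol is available, so C2H2 is limiting.
n(CO2) = (4/2) × 7.192 = 14.38 mol
V(CO2) = nRT/P = 14.38 × 8.314 × 824.15 / 26.0 = 3790 L

3790 L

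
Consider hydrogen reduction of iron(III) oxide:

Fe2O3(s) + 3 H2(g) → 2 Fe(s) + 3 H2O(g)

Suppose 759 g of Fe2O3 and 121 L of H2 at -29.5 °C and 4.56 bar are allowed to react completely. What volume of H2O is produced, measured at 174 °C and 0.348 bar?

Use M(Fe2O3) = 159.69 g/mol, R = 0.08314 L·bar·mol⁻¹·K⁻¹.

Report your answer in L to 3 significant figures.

n(Fe2O3) = 759 / 159.69 = 4.753 mol
n(H2) = PV/RT = (4.56 × 121) / (0.08314 × 243.65) = 27.24 mol
For 4.753 mol Fe2O3, stoichiometry requires (3/1) × 4.753 = 14.26 mol H2; 27.24 mol is available, so Fe2O3 is limiting.
n(H2O) = (3/1) × 4.753 = 14.26 mol
V(H2O) = nRT/P = 14.26 × 0.08314 × 447.15 / 0.348 = 1523 L

1520 L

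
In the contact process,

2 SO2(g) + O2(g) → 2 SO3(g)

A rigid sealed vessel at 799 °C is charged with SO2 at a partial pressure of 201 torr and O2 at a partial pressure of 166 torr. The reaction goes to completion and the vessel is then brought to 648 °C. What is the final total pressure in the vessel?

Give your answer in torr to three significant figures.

229 torr

Because the vessel is rigid and T is held at 799 °C, work the stoichiometry in partial pressures (P_i = n_iRT/V).
P(O2) required for 201 torr of SO2 = (1/2) × 201 = 100.5 torr; available 166 torr, so SO2 is limiting.
P(O2) remaining = 166 − (1/2) × 201 = 65.50 torr
P(gaseous products) = (2)/2 × 201 = 201.0 torr
P_total at 799 °C = 65.50 + 201.0 = 266.5 torr
Scaling to 648 °C: P = 266.5 × 921.15/1072.15 = 229.0 torr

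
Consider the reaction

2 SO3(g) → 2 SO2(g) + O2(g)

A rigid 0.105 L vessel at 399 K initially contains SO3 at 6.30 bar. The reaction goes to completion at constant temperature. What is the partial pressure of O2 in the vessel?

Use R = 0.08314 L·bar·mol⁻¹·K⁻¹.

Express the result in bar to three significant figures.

n(SO3)₀ = PV/RT = (6.30 × 0.105) / (0.08314 × 399) = 0.01994 mol
n(O2) = (1/2) × 0.01994 = 0.009970 mol
P(O2) = nRT/V = 0.009970 × 0.08314 × 399 / 0.105 = 3.150 bar

3.15 bar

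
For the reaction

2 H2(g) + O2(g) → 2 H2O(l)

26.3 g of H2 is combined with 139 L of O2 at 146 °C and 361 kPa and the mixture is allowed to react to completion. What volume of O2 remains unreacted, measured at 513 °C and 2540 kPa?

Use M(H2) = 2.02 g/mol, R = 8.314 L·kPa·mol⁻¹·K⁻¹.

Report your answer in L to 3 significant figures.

20.3 L

n(H2) = 26.3 / 2.02 = 13.02 mol
n(O2) = PV/RT = (361 × 139) / (8.314 × 419.15) = 14.40 mol
For 13.02 mol H2, stoichiometry requires (1/2) × 13.02 = 6.510 mol O2; 14.40 mol is available, so H2 is limiting.
n(O2) consumed = (1/2) × 13.02 = 6.510 mol; remaining = 14.40 − 6.510 = 7.890 mol
V(O2) = nRT/P = 7.890 × 8.314 × 786.15 / 2540 = 20.30 L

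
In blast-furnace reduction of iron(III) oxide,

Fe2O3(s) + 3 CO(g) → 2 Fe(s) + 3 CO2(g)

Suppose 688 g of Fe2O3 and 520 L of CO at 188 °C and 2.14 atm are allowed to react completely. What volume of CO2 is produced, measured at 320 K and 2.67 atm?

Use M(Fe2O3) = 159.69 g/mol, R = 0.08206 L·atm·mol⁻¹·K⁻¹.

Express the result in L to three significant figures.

127 L

n(Fe2O3) = 688 / 159.69 = 4.308 mol
n(CO) = PV/RT = (2.14 × 520) / (0.08206 × 461.15) = 29.41 mol
For 4.308 mol Fe2O3, stoichiometry requires (3/1) × 4.308 = 12.92 mol CO; 29.41 mol is available, so Fe2O3 is limiting.
n(CO2) = (3/1) × 4.308 = 12.92 mol
V(CO2) = nRT/P = 12.92 × 0.08206 × 320 / 2.67 = 127.1 L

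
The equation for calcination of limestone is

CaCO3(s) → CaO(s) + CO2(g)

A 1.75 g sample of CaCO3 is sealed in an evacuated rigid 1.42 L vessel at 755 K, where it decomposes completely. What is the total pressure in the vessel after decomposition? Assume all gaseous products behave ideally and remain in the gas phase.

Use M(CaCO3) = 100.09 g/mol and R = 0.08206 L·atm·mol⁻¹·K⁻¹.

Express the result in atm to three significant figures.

0.763 atm

n(CaCO3) = 1.75 / 100.09 = 0.01748 mol
n(gas produced) = (1/1) × 0.01748 = 0.01748 mol
P = nRT/V = 0.01748 × 0.08206 × 755 / 1.42 = 0.7627 atm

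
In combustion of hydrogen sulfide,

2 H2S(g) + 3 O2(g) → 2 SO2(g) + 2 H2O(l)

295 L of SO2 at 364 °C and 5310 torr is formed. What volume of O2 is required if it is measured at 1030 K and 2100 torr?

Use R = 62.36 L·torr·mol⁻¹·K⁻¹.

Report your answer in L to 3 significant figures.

n(SO2) = PV/RT = (5310 × 295) / (62.36 × 637.15) = 39.42 mol
n(O2) = (3/2) × 39.42 = 59.13 mol
V = nRT/P = 59.13 × 62.36 × 1030 / 2100 = 1809 L

1810 L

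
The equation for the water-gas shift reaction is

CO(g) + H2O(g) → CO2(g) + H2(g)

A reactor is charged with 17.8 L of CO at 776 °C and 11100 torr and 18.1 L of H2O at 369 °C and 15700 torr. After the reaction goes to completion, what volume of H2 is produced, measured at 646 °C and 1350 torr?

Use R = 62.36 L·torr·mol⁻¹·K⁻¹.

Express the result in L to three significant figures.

128 L

n(CO) = PV/RT = (11100 × 17.8) / (62.36 × 1049.15) = 3.020 mol
n(H2O) = PV/RT = (15700 × 18.1) / (62.36 × 642.15) = 7.096 mol
For 3.020 mol CO, stoichiometry requires (1/1) × 3.020 = 3.020 mol H2O; 7.096 mol is available, so CO is limiting.
n(H2) = (1/1) × 3.020 = 3.020 mol
V(H2) = nRT/P = 3.020 × 62.36 × 919.15 / 1350 = 128.2 L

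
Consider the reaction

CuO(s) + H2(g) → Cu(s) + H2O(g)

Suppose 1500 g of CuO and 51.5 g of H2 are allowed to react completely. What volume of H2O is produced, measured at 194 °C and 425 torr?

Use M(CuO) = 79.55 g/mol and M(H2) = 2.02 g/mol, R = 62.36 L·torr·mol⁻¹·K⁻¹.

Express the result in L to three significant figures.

n(CuO) = 1500 / 79.55 = 18.86 mol
n(H2) = 51.5 / 2.02 = 25.50 mol
For 18.86 mol CuO, stoichiometry requires (1/1) × 18.86 = 18.86 mol H2; 25.50 mol is available, so CuO is limiting.
n(H2O) = (1/1) × 18.86 = 18.86 mol
V(H2O) = nRT/P = 18.86 × 62.36 × 467.15 / 425 = 1293 L

1290 L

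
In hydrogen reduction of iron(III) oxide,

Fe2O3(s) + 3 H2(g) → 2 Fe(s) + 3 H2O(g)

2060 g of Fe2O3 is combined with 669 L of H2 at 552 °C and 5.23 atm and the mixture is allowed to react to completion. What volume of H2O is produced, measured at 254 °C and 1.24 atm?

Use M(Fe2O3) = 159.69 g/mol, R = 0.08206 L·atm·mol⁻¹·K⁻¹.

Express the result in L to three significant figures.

n(Fe2O3) = 2060 / 159.69 = 12.90 mol
n(H2) = PV/RT = (5.23 × 669) / (0.08206 × 825.15) = 51.67 mol
For 12.90 mol Fe2O3, stoichiometry requires (3/1) × 12.90 = 38.70 mol H2; 51.67 mol is available, so Fe2O3 is limiting.
n(H2O) = (3/1) × 12.90 = 38.70 mol
V(H2O) = nRT/P = 38.70 × 0.08206 × 527.15 / 1.24 = 1350 L

1350 L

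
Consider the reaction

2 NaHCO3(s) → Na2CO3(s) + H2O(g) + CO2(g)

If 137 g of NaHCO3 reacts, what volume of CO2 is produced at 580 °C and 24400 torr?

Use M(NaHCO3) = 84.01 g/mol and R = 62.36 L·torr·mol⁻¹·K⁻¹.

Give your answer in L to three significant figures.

n(NaHCO3) = 137.0 / 84.01 = 1.631 mol
n(CO2) = (1/2) × 1.631 = 0.8155 mol
V = nRT/P = 0.8155 × 62.36 × 853.15 / 24400 = 1.778 L

1.78 L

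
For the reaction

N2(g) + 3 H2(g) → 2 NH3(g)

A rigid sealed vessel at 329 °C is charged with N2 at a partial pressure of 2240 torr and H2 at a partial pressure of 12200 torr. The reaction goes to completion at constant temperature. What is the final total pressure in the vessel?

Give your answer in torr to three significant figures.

9960 torr

With V and T fixed, P_i ∝ n_i, so the mole ratios apply directly to partial pressures at 329 °C.
P(H2) required for 2240 torr of N2 = (3/1) × 2240 = 6720 torr; available 12200 torr, so N2 is limiting.
P(H2) remaining = 12200 − (3/1) × 2240 = 5480 torr
P(gaseous products) = (2)/1 × 2240 = 4480 torr
P_total at 329 °C = 5480 + 4480 = 9960 torr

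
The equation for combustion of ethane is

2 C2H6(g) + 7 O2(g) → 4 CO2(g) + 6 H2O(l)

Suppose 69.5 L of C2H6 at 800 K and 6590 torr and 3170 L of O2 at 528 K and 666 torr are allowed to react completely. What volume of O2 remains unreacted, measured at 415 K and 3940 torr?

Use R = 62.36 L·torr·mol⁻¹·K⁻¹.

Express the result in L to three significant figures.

210 L

n(C2H6) = PV/RT = (6590 × 69.5) / (62.36 × 800) = 9.181 mol
n(O2) = PV/RT = (666 × 3170) / (62.36 × 528) = 64.12 mol
For 9.181 mol C2H6, stoichiometry requires (7/2) × 9.181 = 32.13 mol O2; 64.12 mol is available, so C2H6 is limiting.
n(O2) consumed = (7/2) × 9.181 = 32.13 mol; remaining = 64.12 − 32.13 = 31.99 mol
V(O2) = nRT/P = 31.99 × 62.36 × 415 / 3940 = 210.1 L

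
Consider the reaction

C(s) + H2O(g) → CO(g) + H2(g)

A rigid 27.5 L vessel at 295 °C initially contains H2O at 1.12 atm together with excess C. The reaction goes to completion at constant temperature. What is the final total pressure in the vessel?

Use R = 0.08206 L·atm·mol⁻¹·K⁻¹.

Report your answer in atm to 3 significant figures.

2.24 atm

Rigid vessel, constant T ⇒ P scales with total gas moles (1 → 2).
P_final = (2/1) × 1.12 = 2.240 atm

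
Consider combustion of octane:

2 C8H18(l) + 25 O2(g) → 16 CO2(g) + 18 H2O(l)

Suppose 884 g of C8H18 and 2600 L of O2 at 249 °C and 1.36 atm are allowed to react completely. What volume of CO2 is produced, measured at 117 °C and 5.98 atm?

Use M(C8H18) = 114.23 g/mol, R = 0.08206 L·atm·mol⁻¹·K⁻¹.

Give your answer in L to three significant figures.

283 L

n(C8H18) = 884 / 114.23 = 7.739 mol
n(O2) = PV/RT = (1.36 × 2600) / (0.08206 × 522.15) = 82.52 mol
For 7.739 mol C8H18, stoichiometry requires (25/2) × 7.739 = 96.74 mol O2; 82.52 mol is available, so O2 is limiting.
n(CO2) = (16/25) × 82.52 = 52.81 mol
V(CO2) = nRT/P = 52.81 × 0.08206 × 390.15 / 5.98 = 282.7 L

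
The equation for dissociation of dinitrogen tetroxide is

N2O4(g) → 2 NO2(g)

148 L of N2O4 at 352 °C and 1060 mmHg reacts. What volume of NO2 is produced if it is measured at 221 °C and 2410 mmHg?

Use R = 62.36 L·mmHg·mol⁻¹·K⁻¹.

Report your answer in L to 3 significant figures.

n(N2O4) = PV/RT = (1060 × 148) / (62.36 × 625.15) = 4.024 mol
n(NO2) = (2/1) × 4.024 = 8.048 mol
V = nRT/P = 8.048 × 62.36 × 494.15 / 2410 = 102.9 L

103 L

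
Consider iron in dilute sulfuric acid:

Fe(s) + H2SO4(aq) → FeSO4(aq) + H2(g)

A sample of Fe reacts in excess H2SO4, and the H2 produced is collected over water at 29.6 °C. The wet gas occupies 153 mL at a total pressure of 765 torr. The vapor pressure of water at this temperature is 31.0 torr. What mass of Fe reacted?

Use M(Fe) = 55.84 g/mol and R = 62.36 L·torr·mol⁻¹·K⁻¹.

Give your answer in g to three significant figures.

0.332 g

P(H2) = 765 − 31.0 = 734.0 torr
n(H2) = PV/RT = (734.0 × 0.1530) / (62.36 × 302.75) = 0.005948 mol
n(Fe) = (1/1) × 0.005948 = 0.005948 mol
m(Fe) = 0.005948 × 55.84 = 0.3321 g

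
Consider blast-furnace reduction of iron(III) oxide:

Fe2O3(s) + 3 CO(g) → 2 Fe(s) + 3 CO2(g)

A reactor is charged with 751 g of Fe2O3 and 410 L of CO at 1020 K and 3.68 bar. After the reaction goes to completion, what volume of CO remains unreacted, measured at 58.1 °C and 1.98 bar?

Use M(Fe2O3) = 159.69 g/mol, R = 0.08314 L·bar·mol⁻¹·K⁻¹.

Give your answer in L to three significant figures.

n(Fe2O3) = 751 / 159.69 = 4.703 mol
n(CO) = PV/RT = (3.68 × 410) / (0.08314 × 1020) = 17.79 mol
For 4.703 mol Fe2O3, stoichiometry requires (3/1) × 4.703 = 14.11 mol CO; 17.79 mol is available, so Fe2O3 is limiting.
n(CO) consumed = (3/1) × 4.703 = 14.11 mol; remaining = 17.79 − 14.11 = 3.680 mol
V(CO) = nRT/P = 3.680 × 0.08314 × 331.25 / 1.98 = 51.19 L

51.2 L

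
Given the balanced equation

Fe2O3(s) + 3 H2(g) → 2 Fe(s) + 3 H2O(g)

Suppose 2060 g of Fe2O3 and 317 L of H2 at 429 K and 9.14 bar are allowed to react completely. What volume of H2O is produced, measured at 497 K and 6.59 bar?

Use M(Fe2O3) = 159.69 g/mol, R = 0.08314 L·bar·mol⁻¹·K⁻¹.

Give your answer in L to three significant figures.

243 L

n(Fe2O3) = 2060 / 159.69 = 12.90 mol
n(H2) = PV/RT = (9.14 × 317) / (0.08314 × 429) = 81.23 mol
For 12.90 mol Fe2O3, stoichiometry requires (3/1) × 12.90 = 38.70 mol H2; 81.23 mol is available, so Fe2O3 is limiting.
n(H2O) = (3/1) × 12.90 = 38.70 mol
V(H2O) = nRT/P = 38.70 × 0.08314 × 497 / 6.59 = 242.7 L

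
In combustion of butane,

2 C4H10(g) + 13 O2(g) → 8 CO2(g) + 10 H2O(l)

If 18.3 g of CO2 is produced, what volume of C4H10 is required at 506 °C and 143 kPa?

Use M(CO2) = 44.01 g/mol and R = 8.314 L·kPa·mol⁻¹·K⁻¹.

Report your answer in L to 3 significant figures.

n(CO2) = 18.30 / 44.01 = 0.4158 mol
n(C4H10) = (2/8) × 0.4158 = 0.1040 mol
V = nRT/P = 0.1040 × 8.314 × 779.15 / 143 = 4.711 L

4.71 L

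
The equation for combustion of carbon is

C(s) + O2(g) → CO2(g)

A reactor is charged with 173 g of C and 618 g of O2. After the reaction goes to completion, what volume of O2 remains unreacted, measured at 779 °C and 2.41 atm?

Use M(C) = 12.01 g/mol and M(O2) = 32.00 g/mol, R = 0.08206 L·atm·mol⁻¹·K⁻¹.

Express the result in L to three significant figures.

176 L

n(C) = 173 / 12.01 = 14.40 mol
n(O2) = 618 / 32.00 = 19.31 mol
For 14.40 mol C, stoichiometry requires (1/1) × 14.40 = 14.40 mol O2; 19.31 mol is available, so C is limiting.
n(O2) consumed = (1/1) × 14.40 = 14.40 mol; remaining = 19.31 − 14.40 = 4.910 mol
V(O2) = nRT/P = 4.910 × 0.08206 × 1052.15 / 2.41 = 175.9 L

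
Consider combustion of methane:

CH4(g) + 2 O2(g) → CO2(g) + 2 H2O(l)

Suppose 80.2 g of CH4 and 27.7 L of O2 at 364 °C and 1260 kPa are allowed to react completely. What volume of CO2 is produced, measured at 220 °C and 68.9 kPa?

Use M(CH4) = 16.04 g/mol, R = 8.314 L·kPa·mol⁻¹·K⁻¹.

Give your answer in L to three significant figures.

196 L

n(CH4) = 80.2 / 16.04 = 5.000 mol
n(O2) = PV/RT = (1260 × 27.7) / (8.314 × 637.15) = 6.589 mol
For 5.000 mol CH4, stoichiometry requires (2/1) × 5.000 = 10.00 mol O2; 6.589 mol is available, so O2 is limiting.
n(CO2) = (1/2) × 6.589 = 3.295 mol
V(CO2) = nRT/P = 3.295 × 8.314 × 493.15 / 68.9 = 196.1 L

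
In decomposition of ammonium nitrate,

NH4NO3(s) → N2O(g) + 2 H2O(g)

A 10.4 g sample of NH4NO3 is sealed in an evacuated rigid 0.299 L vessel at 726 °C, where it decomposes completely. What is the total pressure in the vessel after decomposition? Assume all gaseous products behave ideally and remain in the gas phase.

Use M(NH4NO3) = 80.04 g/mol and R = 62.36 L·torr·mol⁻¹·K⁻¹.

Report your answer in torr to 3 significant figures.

81200 torr

n(NH4NO3) = 10.4 / 80.04 = 0.1299 mol
n(gas produced) = (3/1) × 0.1299 = 0.3897 mol
P = nRT/V = 0.3897 × 62.36 × 999.15 / 0.299 = 81210 torr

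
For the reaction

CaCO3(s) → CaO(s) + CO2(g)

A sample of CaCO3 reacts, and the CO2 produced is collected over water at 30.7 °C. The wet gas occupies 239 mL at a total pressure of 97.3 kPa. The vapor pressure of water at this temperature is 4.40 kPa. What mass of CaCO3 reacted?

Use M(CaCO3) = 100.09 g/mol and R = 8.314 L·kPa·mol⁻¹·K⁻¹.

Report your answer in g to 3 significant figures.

0.880 g

P(CO2) = 97.3 − 4.40 = 92.90 kPa
n(CO2) = PV/RT = (92.90 × 0.2390) / (8.314 × 303.85) = 0.008789 mol
n(CaCO3) = (1/1) × 0.008789 = 0.008789 mol
m(CaCO3) = 0.008789 × 100.09 = 0.8797 g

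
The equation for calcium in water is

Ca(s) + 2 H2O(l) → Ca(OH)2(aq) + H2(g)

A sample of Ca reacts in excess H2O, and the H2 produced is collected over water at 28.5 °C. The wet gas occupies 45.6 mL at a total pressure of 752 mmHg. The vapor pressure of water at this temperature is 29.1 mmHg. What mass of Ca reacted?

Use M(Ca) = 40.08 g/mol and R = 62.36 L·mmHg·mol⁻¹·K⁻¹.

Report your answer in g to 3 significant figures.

P(H2) = 752 − 29.1 = 722.9 mmHg
n(H2) = PV/RT = (722.9 × 0.04560) / (62.36 × 301.65) = 0.001752 mol
n(Ca) = (1/1) × 0.001752 = 0.001752 mol
m(Ca) = 0.001752 × 40.08 = 0.07022 g

0.0702 g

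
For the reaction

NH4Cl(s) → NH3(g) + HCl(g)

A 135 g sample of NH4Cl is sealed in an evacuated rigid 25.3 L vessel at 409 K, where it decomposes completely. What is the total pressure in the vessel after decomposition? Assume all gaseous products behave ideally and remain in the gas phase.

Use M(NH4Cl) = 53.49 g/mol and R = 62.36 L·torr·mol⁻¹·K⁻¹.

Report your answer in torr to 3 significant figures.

n(NH4Cl) = 135 / 53.49 = 2.524 mol
n(gas produced) = (2/1) × 2.524 = 5.048 mol
P = nRT/V = 5.048 × 62.36 × 409 / 25.3 = 5089 torr

5090 torr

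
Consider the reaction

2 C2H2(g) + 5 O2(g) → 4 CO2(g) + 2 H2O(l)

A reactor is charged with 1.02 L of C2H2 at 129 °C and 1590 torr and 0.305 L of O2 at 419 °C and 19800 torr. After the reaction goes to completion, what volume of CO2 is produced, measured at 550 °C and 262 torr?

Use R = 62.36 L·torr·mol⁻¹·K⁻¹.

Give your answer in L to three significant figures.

n(C2H2) = PV/RT = (1590 × 1.02) / (62.36 × 402.15) = 0.06467 mol
n(O2) = PV/RT = (19800 × 0.305) / (62.36 × 692.15) = 0.1399 mol
For 0.06467 mol C2H2, stoichiometry requires (5/2) × 0.06467 = 0.1617 mol O2; 0.1399 mol is available, so O2 is limiting.
n(CO2) = (4/5) × 0.1399 = 0.1119 mol
V(CO2) = nRT/P = 0.1119 × 62.36 × 823.15 / 262 = 21.92 L

21.9 L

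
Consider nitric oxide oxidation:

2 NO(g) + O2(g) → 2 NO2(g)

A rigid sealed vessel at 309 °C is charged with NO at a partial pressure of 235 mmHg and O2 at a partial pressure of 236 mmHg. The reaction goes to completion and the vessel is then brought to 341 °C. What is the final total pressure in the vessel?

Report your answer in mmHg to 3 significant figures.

At constant V, partial pressures at 309 °C are proportional to moles, so apply stoichiometry directly to pressures.
P(O2) required for 235 mmHg of NO = (1/2) × 235 = 117.5 mmHg; available 236 mmHg, so NO is limiting.
P(O2) remaining = 236 − (1/2) × 235 = 118.5 mmHg
P(gaseous products) = (2)/2 × 235 = 235.0 mmHg
P_total at 309 °C = 118.5 + 235.0 = 353.5 mmHg
Scaling to 341 °C: P = 353.5 × 614.15/582.15 = 372.9 mmHg

373 mmHg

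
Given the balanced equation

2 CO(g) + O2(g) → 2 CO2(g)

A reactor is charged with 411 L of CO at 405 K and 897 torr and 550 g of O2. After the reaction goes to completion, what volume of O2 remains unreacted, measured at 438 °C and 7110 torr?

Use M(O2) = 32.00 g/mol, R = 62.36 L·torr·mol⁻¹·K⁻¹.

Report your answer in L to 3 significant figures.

61.7 L

n(CO) = PV/RT = (897 × 411) / (62.36 × 405) = 14.60 mol
n(O2) = 550 / 32.00 = 17.19 mol
For 14.60 mol CO, stoichiometry requires (1/2) × 14.60 = 7.300 mol O2; 17.19 mol is available, so CO is limiting.
n(O2) consumed = (1/2) × 14.60 = 7.300 mol; remaining = 17.19 − 7.300 = 9.890 mol
V(O2) = nRT/P = 9.890 × 62.36 × 711.15 / 7110 = 61.69 L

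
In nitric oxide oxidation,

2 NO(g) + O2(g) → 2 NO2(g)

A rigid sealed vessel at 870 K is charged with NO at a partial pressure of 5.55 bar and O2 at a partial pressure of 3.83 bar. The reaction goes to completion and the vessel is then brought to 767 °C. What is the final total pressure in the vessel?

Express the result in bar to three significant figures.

7.90 bar

At constant V, partial pressures at 870 K are proportional to moles, so apply stoichiometry directly to pressures.
P(O2) required for 5.55 bar of NO = (1/2) × 5.55 = 2.775 bar; available 3.83 bar, so NO is limiting.
P(O2) remaining = 3.83 − (1/2) × 5.55 = 1.055 bar
P(gaseous products) = (2)/2 × 5.55 = 5.550 bar
P_total at 870 K = 1.055 + 5.550 = 6.605 bar
Scaling to 767 °C: P = 6.605 × 1040.15/870 = 7.897 bar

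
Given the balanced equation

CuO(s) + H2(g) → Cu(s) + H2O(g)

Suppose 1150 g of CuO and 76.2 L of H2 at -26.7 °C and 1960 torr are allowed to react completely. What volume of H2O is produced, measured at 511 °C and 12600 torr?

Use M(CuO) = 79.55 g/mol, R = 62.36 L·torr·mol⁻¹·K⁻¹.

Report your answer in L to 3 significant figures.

37.7 L

n(CuO) = 1150 / 79.55 = 14.46 mol
n(H2) = PV/RT = (1960 × 76.2) / (62.36 × 246.45) = 9.718 mol
For 14.46 mol CuO, stoichiometry requires (1/1) × 14.46 = 14.46 mol H2; 9.718 mol is available, so H2 is limiting.
n(H2O) = (1/1) × 9.718 = 9.718 mol
V(H2O) = nRT/P = 9.718 × 62.36 × 784.15 / 12600 = 37.71 L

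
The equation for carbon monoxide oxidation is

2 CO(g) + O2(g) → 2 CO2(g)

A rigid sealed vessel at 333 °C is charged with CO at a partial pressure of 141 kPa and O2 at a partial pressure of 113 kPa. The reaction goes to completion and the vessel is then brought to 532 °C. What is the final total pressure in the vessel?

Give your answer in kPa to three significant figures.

244 kPa

At constant V, partial pressures at 333 °C are proportional to moles, so apply stoichiometry directly to pressures.
P(O2) required for 141 kPa of CO = (1/2) × 141 = 70.50 kPa; available 113 kPa, so CO is limiting.
P(O2) remaining = 113 − (1/2) × 141 = 42.50 kPa
P(gaseous products) = (2)/2 × 141 = 141.0 kPa
P_total at 333 °C = 42.50 + 141.0 = 183.5 kPa
Scaling to 532 °C: P = 183.5 × 805.15/606.15 = 243.7 kPa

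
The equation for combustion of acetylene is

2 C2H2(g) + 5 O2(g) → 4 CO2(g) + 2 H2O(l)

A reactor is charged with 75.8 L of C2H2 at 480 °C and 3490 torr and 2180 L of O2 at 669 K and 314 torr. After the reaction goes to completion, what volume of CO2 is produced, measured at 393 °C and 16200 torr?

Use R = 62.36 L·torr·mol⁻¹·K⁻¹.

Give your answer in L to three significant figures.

n(C2H2) = PV/RT = (3490 × 75.8) / (62.36 × 753.15) = 5.633 mol
n(O2) = PV/RT = (314 × 2180) / (62.36 × 669) = 16.41 mol
For 5.633 mol C2H2, stoichiometry requires (5/2) × 5.633 = 14.08 mol O2; 16.41 mol is available, so C2H2 is limiting.
n(CO2) = (4/2) × 5.633 = 11.27 mol
V(CO2) = nRT/P = 11.27 × 62.36 × 666.15 / 16200 = 28.90 L

28.9 L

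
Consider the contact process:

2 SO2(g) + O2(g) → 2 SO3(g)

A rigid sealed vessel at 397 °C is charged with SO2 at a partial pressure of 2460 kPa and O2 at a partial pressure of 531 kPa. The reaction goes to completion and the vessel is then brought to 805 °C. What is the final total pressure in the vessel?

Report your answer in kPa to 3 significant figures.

Because the vessel is rigid and T is held at 397 °C, work the stoichiometry in partial pressures (P_i = n_iRT/V).
P(O2) required for 2460 kPa of SO2 = (1/2) × 2460 = 1230 kPa; available 531 kPa, so O2 is limiting.
P(SO2) remaining = 2460 − (2/1) × 531 = 1398 kPa
P(gaseous products) = (2)/1 × 531 = 1062 kPa
P_total at 397 °C = 1398 + 1062 = 2460 kPa
Scaling to 805 °C: P = 2460 × 1078.15/670.15 = 3958 kPa

3960 kPa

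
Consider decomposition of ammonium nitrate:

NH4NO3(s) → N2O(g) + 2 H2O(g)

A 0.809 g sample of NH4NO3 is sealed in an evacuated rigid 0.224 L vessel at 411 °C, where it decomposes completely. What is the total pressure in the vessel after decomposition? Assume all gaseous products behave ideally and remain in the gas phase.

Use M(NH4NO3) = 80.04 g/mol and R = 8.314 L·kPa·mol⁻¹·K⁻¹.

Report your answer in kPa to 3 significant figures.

770 kPa

n(NH4NO3) = 0.809 / 80.04 = 0.01011 mol
n(gas produced) = (3/1) × 0.01011 = 0.03033 mol
P = nRT/V = 0.03033 × 8.314 × 684.15 / 0.224 = 770.2 kPa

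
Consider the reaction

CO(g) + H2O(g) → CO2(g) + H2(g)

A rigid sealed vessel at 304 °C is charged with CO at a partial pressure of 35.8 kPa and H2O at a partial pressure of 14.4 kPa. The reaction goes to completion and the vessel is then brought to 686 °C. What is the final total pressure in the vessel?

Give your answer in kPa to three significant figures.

Because the vessel is rigid and T is held at 304 °C, work the stoichiometry in partial pressures (P_i = n_iRT/V).
P(H2O) required for 35.8 kPa of CO = (1/1) × 35.8 = 35.80 kPa; available 14.4 kPa, so H2O is limiting.
P(CO) remaining = 35.8 − (1/1) × 14.4 = 21.40 kPa
P(gaseous products) = (1+1)/1 × 14.4 = 28.80 kPa
P_total at 304 °C = 21.40 + 28.80 = 50.20 kPa
Scaling to 686 °C: P = 50.20 × 959.15/577.15 = 83.43 kPa

83.4 kPa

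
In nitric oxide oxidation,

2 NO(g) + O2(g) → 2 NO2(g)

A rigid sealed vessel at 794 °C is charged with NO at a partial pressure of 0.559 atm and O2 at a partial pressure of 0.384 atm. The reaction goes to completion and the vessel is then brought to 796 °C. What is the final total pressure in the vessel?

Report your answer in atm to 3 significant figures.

Because the vessel is rigid and T is held at 794 °C, work the stoichiometry in partial pressures (P_i = n_iRT/V).
P(O2) required for 0.559 atm of NO = (1/2) × 0.559 = 0.2795 atm; available 0.384 atm, so NO is limiting.
P(O2) remaining = 0.384 − (1/2) × 0.559 = 0.1045 atm
P(gaseous products) = (2)/2 × 0.559 = 0.5590 atm
P_total at 794 °C = 0.1045 + 0.5590 = 0.6635 atm
Scaling to 796 °C: P = 0.6635 × 1069.15/1067.15 = 0.6647 atm

0.665 atm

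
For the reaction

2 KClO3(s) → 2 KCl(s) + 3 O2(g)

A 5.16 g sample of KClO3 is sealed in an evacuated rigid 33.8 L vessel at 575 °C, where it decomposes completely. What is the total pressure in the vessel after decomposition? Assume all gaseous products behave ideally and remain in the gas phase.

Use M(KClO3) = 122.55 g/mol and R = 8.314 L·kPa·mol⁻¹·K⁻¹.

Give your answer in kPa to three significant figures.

n(KClO3) = 5.16 / 122.55 = 0.04211 mol
n(gas produced) = (3/2) × 0.04211 = 0.06316 mol
P = nRT/V = 0.06316 × 8.314 × 848.15 / 33.8 = 13.18 kPa

13.2 kPa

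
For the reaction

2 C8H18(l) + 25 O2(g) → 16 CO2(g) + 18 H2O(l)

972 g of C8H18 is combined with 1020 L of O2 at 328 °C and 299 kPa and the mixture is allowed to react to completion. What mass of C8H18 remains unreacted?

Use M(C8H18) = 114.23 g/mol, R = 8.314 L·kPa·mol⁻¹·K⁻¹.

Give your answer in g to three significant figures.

n(C8H18) = 972 / 114.23 = 8.509 mol
n(O2) = PV/RT = (299 × 1020) / (8.314 × 601.15) = 61.02 mol
For 8.509 mol C8H18, stoichiometry requires (25/2) × 8.509 = 106.4 mol O2; 61.02 mol is available, so O2 is limiting.
n(C8H18) consumed = (2/25) × 61.02 = 4.882 mol; remaining = 8.509 − 4.882 = 3.627 mol
m(C8H18) = 3.627 × 114.23 = 414.3 g

414 g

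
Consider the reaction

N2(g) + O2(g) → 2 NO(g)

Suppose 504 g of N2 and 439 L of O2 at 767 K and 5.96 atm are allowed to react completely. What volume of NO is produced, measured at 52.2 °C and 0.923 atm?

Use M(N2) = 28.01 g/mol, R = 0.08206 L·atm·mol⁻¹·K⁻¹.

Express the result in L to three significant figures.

1040 L

n(N2) = 504 / 28.01 = 17.99 mol
n(O2) = PV/RT = (5.96 × 439) / (0.08206 × 767) = 41.57 mol
For 17.99 mol N2, stoichiometry requires (1/1) × 17.99 = 17.99 mol O2; 41.57 mol is available, so N2 is limiting.
n(NO) = (2/1) × 17.99 = 35.98 mol
V(NO) = nRT/P = 35.98 × 0.08206 × 325.35 / 0.923 = 1041 L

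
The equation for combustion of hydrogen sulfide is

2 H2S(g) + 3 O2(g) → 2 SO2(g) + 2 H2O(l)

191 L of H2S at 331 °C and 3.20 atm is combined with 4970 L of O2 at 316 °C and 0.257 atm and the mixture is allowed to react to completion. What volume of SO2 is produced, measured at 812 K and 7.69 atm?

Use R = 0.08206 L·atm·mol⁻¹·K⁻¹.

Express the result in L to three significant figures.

n(H2S) = PV/RT = (3.20 × 191) / (0.08206 × 604.15) = 12.33 mol
n(O2) = PV/RT = (0.257 × 4970) / (0.08206 × 589.15) = 26.42 mol
For 12.33 mol H2S, stoichiometry requires (3/2) × 12.33 = 18.50 mol O2; 26.42 mol is available, so H2S is limiting.
n(SO2) = (2/2) × 12.33 = 12.33 mol
V(SO2) = nRT/P = 12.33 × 0.08206 × 812 / 7.69 = 106.8 L

107 L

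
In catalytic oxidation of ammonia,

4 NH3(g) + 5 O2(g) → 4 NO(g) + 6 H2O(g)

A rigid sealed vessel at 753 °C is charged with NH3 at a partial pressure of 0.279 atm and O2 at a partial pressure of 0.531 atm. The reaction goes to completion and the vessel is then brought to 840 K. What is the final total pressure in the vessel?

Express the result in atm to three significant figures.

Because the vessel is rigid and T is held at 753 °C, work the stoichiometry in partial pressures (P_i = n_iRT/V).
P(O2) required for 0.279 atm of NH3 = (5/4) × 0.279 = 0.3488 atm; available 0.531 atm, so NH3 is limiting.
P(O2) remaining = 0.531 − (5/4) × 0.279 = 0.1823 atm
P(gaseous products) = (4+6)/4 × 0.279 = 0.6975 atm
P_total at 753 °C = 0.1823 + 0.6975 = 0.8798 atm
Scaling to 840 K: P = 0.8798 × 840/1026.15 = 0.7202 atm

0.720 atm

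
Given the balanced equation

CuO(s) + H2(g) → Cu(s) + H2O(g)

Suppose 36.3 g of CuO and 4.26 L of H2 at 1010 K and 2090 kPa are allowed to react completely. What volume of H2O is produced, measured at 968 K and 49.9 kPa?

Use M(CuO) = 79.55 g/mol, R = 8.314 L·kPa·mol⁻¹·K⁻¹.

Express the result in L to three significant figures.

73.6 L

n(CuO) = 36.3 / 79.55 = 0.4563 mol
n(H2) = PV/RT = (2090 × 4.26) / (8.314 × 1010) = 1.060 mol
For 0.4563 mol CuO, stoichiometry requires (1/1) × 0.4563 = 0.4563 mol H2; 1.060 mol is available, so CuO is limiting.
n(H2O) = (1/1) × 0.4563 = 0.4563 mol
V(H2O) = nRT/P = 0.4563 × 8.314 × 968 / 49.9 = 73.59 L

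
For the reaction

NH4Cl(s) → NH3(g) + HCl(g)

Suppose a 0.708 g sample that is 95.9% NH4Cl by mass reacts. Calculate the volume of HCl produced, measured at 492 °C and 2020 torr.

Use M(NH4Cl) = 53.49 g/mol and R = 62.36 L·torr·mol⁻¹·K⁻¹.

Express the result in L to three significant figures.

0.300 L

mass of NH4Cl = 0.708 × 95.9/100 = 0.6790 g
n(NH4Cl) = 0.6790 / 53.49 = 0.01269 mol
n(HCl) = (1/1) × 0.01269 = 0.01269 mol
V = nRT/P = 0.01269 × 62.36 × 765.15 / 2020 = 0.2998 L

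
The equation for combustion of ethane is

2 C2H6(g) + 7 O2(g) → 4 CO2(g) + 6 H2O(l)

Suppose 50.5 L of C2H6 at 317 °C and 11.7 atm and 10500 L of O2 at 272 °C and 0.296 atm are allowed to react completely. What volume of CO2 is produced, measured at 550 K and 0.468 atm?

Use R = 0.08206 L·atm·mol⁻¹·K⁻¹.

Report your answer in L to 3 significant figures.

n(C2H6) = PV/RT = (11.7 × 50.5) / (0.08206 × 590.15) = 12.20 mol
n(O2) = PV/RT = (0.296 × 10500) / (0.08206 × 545.15) = 69.48 mol
For 12.20 mol C2H6, stoichiometry requires (7/2) × 12.20 = 42.70 mol O2; 69.48 mol is available, so C2H6 is limiting.
n(CO2) = (4/2) × 12.20 = 24.40 mol
V(CO2) = nRT/P = 24.40 × 0.08206 × 550 / 0.468 = 2353 L

2350 L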